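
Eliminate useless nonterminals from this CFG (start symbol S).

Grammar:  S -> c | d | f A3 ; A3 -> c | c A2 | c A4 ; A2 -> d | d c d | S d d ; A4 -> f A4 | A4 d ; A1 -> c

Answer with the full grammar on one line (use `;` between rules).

S -> c | d | f A3; A3 -> c | c A2; A2 -> d | d c d | S d d

Generating nonterminals: {A1, A2, A3, S}.
Reachable from S after that: {A2, A3, S}.
Removed useless symbols: {A1, A4} and every production mentioning them.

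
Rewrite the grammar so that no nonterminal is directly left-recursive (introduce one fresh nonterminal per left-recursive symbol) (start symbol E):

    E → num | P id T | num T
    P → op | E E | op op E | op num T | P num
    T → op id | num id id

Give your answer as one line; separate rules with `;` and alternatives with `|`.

P is directly left-recursive.
For P: α = {num}, β = {op, E E, op op E, op num T}. Rewrite as P → β P' and P' → α P' | ε.

E → num | P id T | num T; P → op P' | E E P' | op op E P' | op num T P'; T → op id | num id id; P' → num P' | ε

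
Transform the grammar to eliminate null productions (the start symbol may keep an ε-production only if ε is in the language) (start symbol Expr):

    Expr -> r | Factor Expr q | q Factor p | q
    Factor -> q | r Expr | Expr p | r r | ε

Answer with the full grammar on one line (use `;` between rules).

The nullable symbols are {Factor}.
ε ∉ L(G), so no ε-production is kept.
For each production, add variants omitting each subset of nullable occurrences: Expr → Factor Expr q gives Factor Expr q | Expr q. Expr → q Factor p gives q Factor p | q p.

Expr -> r | Factor Expr q | Expr q | q Factor p | q p | q; Factor -> q | r Expr | Expr p | r r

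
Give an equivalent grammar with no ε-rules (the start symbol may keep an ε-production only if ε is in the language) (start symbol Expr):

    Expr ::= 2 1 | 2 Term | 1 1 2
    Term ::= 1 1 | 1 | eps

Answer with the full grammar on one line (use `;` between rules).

Nullable nonterminals: {Term}.
ε ∉ L(G), so no ε-production is kept.
For each production, add variants omitting each subset of nullable occurrences: Expr → 2 Term gives 2 Term | 2.

Expr ::= 2 1 | 2 Term | 2 | 1 1 2; Term ::= 1 1 | 1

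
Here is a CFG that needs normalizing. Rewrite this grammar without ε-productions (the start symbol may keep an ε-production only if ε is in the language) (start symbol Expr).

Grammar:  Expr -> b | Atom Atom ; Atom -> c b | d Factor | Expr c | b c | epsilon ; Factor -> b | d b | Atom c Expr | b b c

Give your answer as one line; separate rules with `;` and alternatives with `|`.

The nullable symbols are {Atom, Expr}.
ε ∈ L(G) since Expr is nullable, so keep Expr → ε.
Expand every rule over subsets of its nullable positions: Expr → Atom Atom gives Atom Atom | Atom. Atom → Expr c gives Expr c | c. Factor → Atom c Expr gives Atom c Expr | Atom c | c Expr | c.

Expr -> b | Atom Atom | Atom | epsilon; Atom -> c b | d Factor | Expr c | c | b c; Factor -> b | d b | Atom c Expr | Atom c | c Expr | c | b b c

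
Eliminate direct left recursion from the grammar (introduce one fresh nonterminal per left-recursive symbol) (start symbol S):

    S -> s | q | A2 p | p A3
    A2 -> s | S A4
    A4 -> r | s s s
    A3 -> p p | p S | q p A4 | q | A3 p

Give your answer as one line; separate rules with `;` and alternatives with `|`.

Left recursion appears on A3.
For A3: α = {p}, β = {p p, p S, q p A4, q}. Rewrite as A3 → β A3' and A3' → α A3' | ε.

S -> s | q | A2 p | p A3; A2 -> s | S A4; A4 -> r | s s s; A3 -> p p A3' | p S A3' | q p A4 A3' | q A3'; A3' -> p A3' | ε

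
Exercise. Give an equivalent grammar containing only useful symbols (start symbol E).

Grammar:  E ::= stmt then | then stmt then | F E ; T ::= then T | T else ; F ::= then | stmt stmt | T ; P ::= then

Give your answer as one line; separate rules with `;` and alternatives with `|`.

Generating nonterminals: {E, F, P}.
Reachable from E after that: {E, F}.
Removed useless symbols: {P, T} and every production mentioning them.

E ::= stmt then | then stmt then | F E; F ::= then | stmt stmt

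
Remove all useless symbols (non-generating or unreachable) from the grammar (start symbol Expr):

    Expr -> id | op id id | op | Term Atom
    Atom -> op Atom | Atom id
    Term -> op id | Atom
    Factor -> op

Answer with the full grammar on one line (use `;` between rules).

Generating nonterminals: {Expr, Factor, Term}.
Reachable from Expr after that: {Expr}.
Removed useless symbols: {Atom, Factor, Term} and every production mentioning them.

Expr -> id | op id id | op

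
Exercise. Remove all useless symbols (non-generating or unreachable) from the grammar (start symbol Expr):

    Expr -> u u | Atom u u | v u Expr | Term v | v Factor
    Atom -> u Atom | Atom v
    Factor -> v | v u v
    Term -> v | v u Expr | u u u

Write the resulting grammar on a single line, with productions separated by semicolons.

Generating nonterminals: {Expr, Factor, Term}.
Reachable from Expr after that: {Expr, Factor, Term}.
Removed useless symbols: {Atom} and every production mentioning them.

Expr -> u u | v u Expr | Term v | v Factor; Factor -> v | v u v; Term -> v | v u Expr | u u u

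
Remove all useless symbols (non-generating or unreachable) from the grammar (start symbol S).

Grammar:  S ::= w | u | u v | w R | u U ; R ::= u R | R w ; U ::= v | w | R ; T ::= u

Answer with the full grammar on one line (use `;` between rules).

S ::= w | u | u v | u U; U ::= v | w

Generating nonterminals: {S, T, U}.
Reachable from S after that: {S, U}.
Removed useless symbols: {R, T} and every production mentioning them.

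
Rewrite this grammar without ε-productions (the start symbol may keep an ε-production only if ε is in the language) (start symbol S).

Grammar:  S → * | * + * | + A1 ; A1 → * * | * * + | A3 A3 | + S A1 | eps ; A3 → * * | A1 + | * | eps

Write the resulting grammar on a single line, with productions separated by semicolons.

S → * | * + * | + A1 | +; A1 → * * | * * + | A3 A3 | A3 | + S A1 | + S; A3 → * * | A1 + | + | *

Nullable nonterminals: {A1, A3}.
ε ∉ L(G), so no ε-production is kept.
For each production, add variants omitting each subset of nullable occurrences: S → + A1 gives + A1 | +. A1 → A3 A3 gives A3 A3 | A3. A1 → + S A1 gives + S A1 | + S. A3 → A1 + gives A1 + | +.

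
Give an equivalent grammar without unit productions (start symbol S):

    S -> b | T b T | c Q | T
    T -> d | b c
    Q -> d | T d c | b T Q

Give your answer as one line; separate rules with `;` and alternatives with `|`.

S -> b | T b T | c Q | d | b c; T -> d | b c; Q -> d | T d c | b T Q

Unit pairs: S ⇒* {T}.
For each unit pair (A, B), copy every non-unit production of B to A, then drop all unit productions.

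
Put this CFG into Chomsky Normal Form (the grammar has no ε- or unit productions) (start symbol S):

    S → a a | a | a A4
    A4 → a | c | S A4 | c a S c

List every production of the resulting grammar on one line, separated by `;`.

Introduce a nonterminal for each terminal appearing in a rule of length ≥ 2: X1 → a, X2 → c.
Binarize each right-hand side of length ≥ 3 by chaining fresh nonterminals (Y1, Y2, …): affected rules were A4 → X2 X1 S X2.

S → X1 X1 | a | X1 A4; A4 → a | c | S A4 | X2 Y1; X1 → a; X2 → c; Y1 → X1 Y2; Y2 → S X2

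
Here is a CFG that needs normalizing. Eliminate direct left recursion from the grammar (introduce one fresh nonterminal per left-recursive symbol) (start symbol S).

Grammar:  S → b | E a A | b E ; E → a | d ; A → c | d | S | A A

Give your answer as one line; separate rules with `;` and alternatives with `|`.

S → b | E a A | b E; E → a | d; A → c A' | d A' | S A'; A' → A A' | ε

Directly left-recursive nonterminal: A.
For A: α = {A}, β = {c, d, S}. Rewrite as A → β A' and A' → α A' | ε.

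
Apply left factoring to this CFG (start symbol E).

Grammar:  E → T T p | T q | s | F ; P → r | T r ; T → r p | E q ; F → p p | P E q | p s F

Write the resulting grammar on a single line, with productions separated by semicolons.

E → s | F | T E'; P → r | T r; T → r p | E q; F → P E q | p F'; E' → T p | q; F' → p | s F

E has alternatives sharing prefix 'T': factor to E → T E' with E' → T p | q.
F has alternatives sharing prefix 'p': factor to F → p F' with F' → p | s F.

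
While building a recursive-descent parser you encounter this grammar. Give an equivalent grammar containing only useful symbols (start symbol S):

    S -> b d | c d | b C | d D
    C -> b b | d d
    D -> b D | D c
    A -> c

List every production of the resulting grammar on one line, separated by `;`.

Generating nonterminals: {A, C, S}.
Reachable from S after that: {C, S}.
Removed useless symbols: {A, D} and every production mentioning them.

S -> b d | c d | b C; C -> b b | d d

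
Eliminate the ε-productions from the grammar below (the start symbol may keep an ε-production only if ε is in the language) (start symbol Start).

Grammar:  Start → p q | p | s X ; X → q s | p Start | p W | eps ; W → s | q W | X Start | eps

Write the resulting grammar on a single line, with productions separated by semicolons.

Start → p q | p | s X | s; X → q s | p Start | p W | p; W → s | q W | q | X Start | Start

Nullable nonterminals: {W, X}.
ε ∉ L(G), so no ε-production is kept.
Add the nullable-subset variants: Start → s X gives s X | s. X → p W gives p W | p. W → q W gives q W | q. W → X Start gives X Start | Start.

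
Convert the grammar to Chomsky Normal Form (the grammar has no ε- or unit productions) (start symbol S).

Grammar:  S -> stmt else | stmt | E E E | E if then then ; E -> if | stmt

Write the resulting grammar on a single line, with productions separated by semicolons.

S -> X1 X2 | stmt | E Y1 | E Y2; E -> if | stmt; X1 -> stmt; X2 -> else; X3 -> if; X4 -> then; Y1 -> E E; Y2 -> X3 Y3; Y3 -> X4 X4

Introduce a nonterminal for each terminal appearing in a rule of length ≥ 2: X1 → stmt, X2 → else, X3 → if, X4 → then.
Binarize each right-hand side of length ≥ 3 by chaining fresh nonterminals (Y1, Y2, …): affected rules were S → E E E; S → E X3 X4 X4.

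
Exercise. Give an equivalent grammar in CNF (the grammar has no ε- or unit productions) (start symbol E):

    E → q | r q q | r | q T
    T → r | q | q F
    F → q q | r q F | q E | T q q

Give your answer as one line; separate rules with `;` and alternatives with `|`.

E → q | X1 Y1 | r | X2 T; T → r | q | X2 F; F → X2 X2 | X1 Y2 | X2 E | T Y3; X1 → r; X2 → q; Y1 → X2 X2; Y2 → X2 F; Y3 → X2 X2

Introduce a nonterminal for each terminal appearing in a rule of length ≥ 2: X1 → r, X2 → q.
Binarize each right-hand side of length ≥ 3 by chaining fresh nonterminals (Y1, Y2, …): affected rules were E → X1 X2 X2; F → X1 X2 F; F → T X2 X2.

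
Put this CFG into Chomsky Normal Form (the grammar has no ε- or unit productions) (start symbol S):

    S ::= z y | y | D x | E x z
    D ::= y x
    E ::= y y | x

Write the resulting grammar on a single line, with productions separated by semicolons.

Introduce a nonterminal for each terminal appearing in a rule of length ≥ 2: X1 → z, X2 → y, X3 → x.
Binarize each right-hand side of length ≥ 3 by chaining fresh nonterminals (Y1, Y2, …): affected rules were S → E X3 X1.

S ::= X1 X2 | y | D X3 | E Y1; D ::= X2 X3; E ::= X2 X2 | x; X1 ::= z; X2 ::= y; X3 ::= x; Y1 ::= X3 X1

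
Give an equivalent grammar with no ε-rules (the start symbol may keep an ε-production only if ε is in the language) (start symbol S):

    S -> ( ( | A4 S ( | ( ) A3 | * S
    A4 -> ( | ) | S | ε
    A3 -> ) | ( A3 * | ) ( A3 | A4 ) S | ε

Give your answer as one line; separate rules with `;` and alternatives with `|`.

S -> ( ( | A4 S ( | S ( | ( ) A3 | ( ) | * S; A4 -> ( | ) | S; A3 -> ) | ( A3 * | ( * | ) ( A3 | ) ( | A4 ) S | ) S

Nullable nonterminals: {A3, A4}.
ε ∉ L(G), so no ε-production is kept.
Add the nullable-subset variants: S → A4 S ( gives A4 S ( | S (. S → ( ) A3 gives ( ) A3 | ( ). A3 → ( A3 * gives ( A3 * | ( *. A3 → ) ( A3 gives ) ( A3 | ) (.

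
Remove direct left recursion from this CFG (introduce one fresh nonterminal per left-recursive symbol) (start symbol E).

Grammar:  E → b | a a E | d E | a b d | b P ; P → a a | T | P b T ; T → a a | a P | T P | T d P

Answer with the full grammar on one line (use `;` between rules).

Left recursion appears on P, T.
For P: α = {b T}, β = {a a, T}. Rewrite as P → β P' and P' → α P' | ε.
For T: α = {P, d P}, β = {a a, a P}. Rewrite as T → β T' and T' → α T' | ε.

E → b | a a E | d E | a b d | b P; P → a a P' | T P'; T → a a T' | a P T'; P' → b T P' | ε; T' → P T' | d P T' | ε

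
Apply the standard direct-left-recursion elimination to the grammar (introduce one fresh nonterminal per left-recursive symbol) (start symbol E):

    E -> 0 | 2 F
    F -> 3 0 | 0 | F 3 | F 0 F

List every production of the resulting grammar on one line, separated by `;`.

F is directly left-recursive.
For F: α = {3, 0 F}, β = {3 0, 0}. Rewrite as F → β F' and F' → α F' | ε.

E -> 0 | 2 F; F -> 3 0 F' | 0 F'; F' -> 3 F' | 0 F F' | epsilon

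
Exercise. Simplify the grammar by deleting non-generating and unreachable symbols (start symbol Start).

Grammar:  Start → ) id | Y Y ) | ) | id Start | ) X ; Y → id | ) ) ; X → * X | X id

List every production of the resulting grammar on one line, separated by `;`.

Start → ) id | Y Y ) | ) | id Start; Y → id | ) )

Generating nonterminals: {Start, Y}.
Reachable from Start after that: {Start, Y}.
Removed useless symbols: {X} and every production mentioning them.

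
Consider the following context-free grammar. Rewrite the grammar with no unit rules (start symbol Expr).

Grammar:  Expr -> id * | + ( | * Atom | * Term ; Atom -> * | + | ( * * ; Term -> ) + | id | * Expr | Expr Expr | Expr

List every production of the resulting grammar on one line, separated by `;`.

Expr -> id * | + ( | * Atom | * Term; Atom -> * | + | ( * *; Term -> ) + | id | * Expr | Expr Expr | id * | + ( | * Atom | * Term

Unit pairs: Term ⇒* {Expr}.
Replace each nonterminal's rules with the union of the non-unit rules of every nonterminal it unit-derives.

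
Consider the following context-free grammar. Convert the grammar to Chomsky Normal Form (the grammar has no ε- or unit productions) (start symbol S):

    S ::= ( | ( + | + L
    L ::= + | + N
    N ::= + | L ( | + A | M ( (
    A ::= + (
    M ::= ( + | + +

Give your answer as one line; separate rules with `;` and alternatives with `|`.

S ::= ( | X1 X2 | X2 L; L ::= + | X2 N; N ::= + | L X1 | X2 A | M Y1; A ::= X2 X1; M ::= X1 X2 | X2 X2; X1 ::= (; X2 ::= +; Y1 ::= X1 X1

Introduce a nonterminal for each terminal appearing in a rule of length ≥ 2: X1 → (, X2 → +.
Binarize each right-hand side of length ≥ 3 by chaining fresh nonterminals (Y1, Y2, …): affected rules were N → M X1 X1.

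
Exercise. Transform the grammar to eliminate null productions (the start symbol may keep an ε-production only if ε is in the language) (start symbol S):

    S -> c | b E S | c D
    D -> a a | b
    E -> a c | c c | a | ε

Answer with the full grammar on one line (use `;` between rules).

S -> c | b E S | b S | c D; D -> a a | b; E -> a c | c c | a

The nullable symbols are {E}.
ε ∉ L(G), so no ε-production is kept.
Expand every rule over subsets of its nullable positions: S → b E S gives b E S | b S.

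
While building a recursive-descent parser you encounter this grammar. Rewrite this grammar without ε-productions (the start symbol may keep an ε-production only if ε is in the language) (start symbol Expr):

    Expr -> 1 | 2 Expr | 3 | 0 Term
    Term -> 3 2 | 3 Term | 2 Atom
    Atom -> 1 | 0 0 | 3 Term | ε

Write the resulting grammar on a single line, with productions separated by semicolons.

Nullable nonterminals: {Atom}.
ε ∉ L(G), so no ε-production is kept.
Expand every rule over subsets of its nullable positions: Term → 2 Atom gives 2 Atom | 2.

Expr -> 1 | 2 Expr | 3 | 0 Term; Term -> 3 2 | 3 Term | 2 Atom | 2; Atom -> 1 | 0 0 | 3 Term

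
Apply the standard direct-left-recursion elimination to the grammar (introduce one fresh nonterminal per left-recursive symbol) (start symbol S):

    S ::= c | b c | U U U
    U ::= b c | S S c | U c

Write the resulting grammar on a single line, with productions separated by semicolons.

Directly left-recursive nonterminal: U.
For U: α = {c}, β = {b c, S S c}. Rewrite as U → β U' and U' → α U' | ε.

S ::= c | b c | U U U; U ::= b c U' | S S c U'; U' ::= c U' | ε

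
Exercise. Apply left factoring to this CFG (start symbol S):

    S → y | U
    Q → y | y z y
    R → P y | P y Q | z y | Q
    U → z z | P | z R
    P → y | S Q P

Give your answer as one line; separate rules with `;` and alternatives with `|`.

Q has alternatives sharing prefix 'y': factor to Q → y Q' with Q' → ε | z y.
R has alternatives sharing prefix 'P y': factor to R → P y R' with R' → ε | Q.
U has alternatives sharing prefix 'z': factor to U → z U' with U' → z | R.

S → y | U; Q → y Q'; R → z y | Q | P y R'; U → P | z U'; P → y | S Q P; Q' → ε | z y; R' → ε | Q; U' → z | R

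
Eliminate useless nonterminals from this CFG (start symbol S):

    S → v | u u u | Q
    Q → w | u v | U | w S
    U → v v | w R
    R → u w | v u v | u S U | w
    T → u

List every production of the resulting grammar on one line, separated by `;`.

S → v | u u u | Q; Q → w | u v | U | w S; U → v v | w R; R → u w | v u v | u S U | w

Generating nonterminals: {Q, R, S, T, U}.
Reachable from S after that: {Q, R, S, U}.
Removed useless symbols: {T} and every production mentioning them.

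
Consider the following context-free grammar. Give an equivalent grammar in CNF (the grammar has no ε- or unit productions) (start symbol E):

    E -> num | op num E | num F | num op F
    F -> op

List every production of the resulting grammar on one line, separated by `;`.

Introduce a nonterminal for each terminal appearing in a rule of length ≥ 2: X1 → op, X2 → num.
Binarize each right-hand side of length ≥ 3 by chaining fresh nonterminals (Y1, Y2, …): affected rules were E → X1 X2 E; E → X2 X1 F.

E -> num | X1 Y1 | X2 F | X2 Y2; F -> op; X1 -> op; X2 -> num; Y1 -> X2 E; Y2 -> X1 F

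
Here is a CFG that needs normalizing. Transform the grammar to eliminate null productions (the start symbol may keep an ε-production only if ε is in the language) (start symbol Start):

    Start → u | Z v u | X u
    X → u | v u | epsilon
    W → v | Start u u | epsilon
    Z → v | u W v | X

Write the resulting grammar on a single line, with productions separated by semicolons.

Start → u | Z v u | v u | X u; X → u | v u; W → v | Start u u; Z → v | u W v | u v | X

Nullable set = {W, X, Z}.
ε ∉ L(G), so no ε-production is kept.
Add the nullable-subset variants: Start → Z v u gives Z v u | v u. Z → u W v gives u W v | u v.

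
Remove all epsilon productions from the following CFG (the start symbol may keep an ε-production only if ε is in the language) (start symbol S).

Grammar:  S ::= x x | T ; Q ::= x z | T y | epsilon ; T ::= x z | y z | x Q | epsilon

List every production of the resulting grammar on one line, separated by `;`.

Nullable nonterminals: {Q, S, T}.
ε ∈ L(G) since S is nullable, so keep S → ε.
For each production, add variants omitting each subset of nullable occurrences: Q → T y gives T y | y. T → x Q gives x Q | x.

S ::= x x | T | epsilon; Q ::= x z | T y | y; T ::= x z | y z | x Q | x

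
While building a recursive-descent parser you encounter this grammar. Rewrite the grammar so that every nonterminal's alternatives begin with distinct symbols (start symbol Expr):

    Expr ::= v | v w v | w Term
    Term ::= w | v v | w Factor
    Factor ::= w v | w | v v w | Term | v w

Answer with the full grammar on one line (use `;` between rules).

Expr has alternatives sharing prefix 'v': factor to Expr → v Expr1 with Expr1 → ε | w v.
Term has alternatives sharing prefix 'w': factor to Term → w Term1 with Term1 → ε | Factor.
Factor has alternatives sharing prefix 'w': factor to Factor → w Factor1 with Factor1 → v | ε.
Factor has alternatives sharing prefix 'v': factor to Factor → v Factor2 with Factor2 → v w | w.

Expr ::= w Term | v Expr1; Term ::= v v | w Term1; Factor ::= Term | w Factor1 | v Factor2; Expr1 ::= ε | w v; Term1 ::= ε | Factor; Factor1 ::= v | ε; Factor2 ::= v w | w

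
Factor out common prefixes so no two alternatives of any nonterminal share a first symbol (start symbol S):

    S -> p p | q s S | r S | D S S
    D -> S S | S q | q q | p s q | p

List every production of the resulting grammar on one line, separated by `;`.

D has alternatives sharing prefix 'S': factor to D → S D' with D' → S | q.
D has alternatives sharing prefix 'p': factor to D → p D'' with D'' → s q | ε.

S -> p p | q s S | r S | D S S; D -> q q | S D' | p D''; D' -> S | q; D'' -> s q | ε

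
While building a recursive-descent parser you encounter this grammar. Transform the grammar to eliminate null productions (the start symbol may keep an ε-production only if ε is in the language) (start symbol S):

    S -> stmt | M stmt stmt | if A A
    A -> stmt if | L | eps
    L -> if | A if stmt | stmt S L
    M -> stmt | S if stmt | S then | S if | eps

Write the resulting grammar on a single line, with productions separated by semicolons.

S -> stmt | M stmt stmt | stmt stmt | if A A | if A | if; A -> stmt if | L; L -> if | A if stmt | if stmt | stmt S L; M -> stmt | S if stmt | S then | S if

The nullable symbols are {A, M}.
ε ∉ L(G), so no ε-production is kept.
For each production, add variants omitting each subset of nullable occurrences: S → M stmt stmt gives M stmt stmt | stmt stmt. S → if A A gives if A A | if A | if. L → A if stmt gives A if stmt | if stmt.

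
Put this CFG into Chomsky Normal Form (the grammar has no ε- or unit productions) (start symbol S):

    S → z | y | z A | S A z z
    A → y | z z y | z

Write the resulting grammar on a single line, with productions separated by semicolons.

S → z | y | X1 A | S Y1; A → y | X1 Y3 | z; X1 → z; X2 → y; Y1 → A Y2; Y2 → X1 X1; Y3 → X1 X2

Introduce a nonterminal for each terminal appearing in a rule of length ≥ 2: X1 → z, X2 → y.
Binarize each right-hand side of length ≥ 3 by chaining fresh nonterminals (Y1, Y2, …): affected rules were S → S A X1 X1; A → X1 X1 X2.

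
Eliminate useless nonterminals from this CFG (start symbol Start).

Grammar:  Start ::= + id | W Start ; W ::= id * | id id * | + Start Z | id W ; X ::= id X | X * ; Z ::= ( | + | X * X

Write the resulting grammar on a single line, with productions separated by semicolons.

Generating nonterminals: {Start, W, Z}.
Reachable from Start after that: {Start, W, Z}.
Removed useless symbols: {X} and every production mentioning them.

Start ::= + id | W Start; W ::= id * | id id * | + Start Z | id W; Z ::= ( | +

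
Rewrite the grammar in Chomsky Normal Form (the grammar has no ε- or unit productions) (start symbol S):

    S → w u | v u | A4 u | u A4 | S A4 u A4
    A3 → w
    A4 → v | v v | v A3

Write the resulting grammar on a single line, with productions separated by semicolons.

S → X1 X2 | X3 X2 | A4 X2 | X2 A4 | S Y1; A3 → w; A4 → v | X3 X3 | X3 A3; X1 → w; X2 → u; X3 → v; Y1 → A4 Y2; Y2 → X2 A4

Introduce a nonterminal for each terminal appearing in a rule of length ≥ 2: X1 → w, X2 → u, X3 → v.
Binarize each right-hand side of length ≥ 3 by chaining fresh nonterminals (Y1, Y2, …): affected rules were S → S A4 X2 A4.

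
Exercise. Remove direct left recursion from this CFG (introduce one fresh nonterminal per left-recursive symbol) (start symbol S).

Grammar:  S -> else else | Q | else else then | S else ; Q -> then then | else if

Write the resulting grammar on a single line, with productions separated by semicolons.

Directly left-recursive nonterminal: S.
For S: α = {else}, β = {else else, Q, else else then}. Rewrite as S → β S' and S' → α S' | ε.

S -> else else S' | Q S' | else else then S'; Q -> then then | else if; S' -> else S' | ε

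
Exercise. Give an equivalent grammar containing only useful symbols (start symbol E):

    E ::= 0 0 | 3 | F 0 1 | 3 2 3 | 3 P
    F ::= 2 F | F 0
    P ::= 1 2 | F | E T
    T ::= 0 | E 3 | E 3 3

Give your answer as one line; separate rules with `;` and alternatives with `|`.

Generating nonterminals: {E, P, T}.
Reachable from E after that: {E, P, T}.
Removed useless symbols: {F} and every production mentioning them.

E ::= 0 0 | 3 | 3 2 3 | 3 P; P ::= 1 2 | E T; T ::= 0 | E 3 | E 3 3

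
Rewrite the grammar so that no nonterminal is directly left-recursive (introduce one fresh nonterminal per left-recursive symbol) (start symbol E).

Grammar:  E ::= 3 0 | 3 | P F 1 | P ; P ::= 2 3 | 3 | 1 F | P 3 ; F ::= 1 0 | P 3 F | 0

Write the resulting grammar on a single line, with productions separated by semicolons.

Directly left-recursive nonterminal: P.
For P: α = {3}, β = {2 3, 3, 1 F}. Rewrite as P → β P' and P' → α P' | ε.

E ::= 3 0 | 3 | P F 1 | P; P ::= 2 3 P' | 3 P' | 1 F P'; F ::= 1 0 | P 3 F | 0; P' ::= 3 P' | epsilon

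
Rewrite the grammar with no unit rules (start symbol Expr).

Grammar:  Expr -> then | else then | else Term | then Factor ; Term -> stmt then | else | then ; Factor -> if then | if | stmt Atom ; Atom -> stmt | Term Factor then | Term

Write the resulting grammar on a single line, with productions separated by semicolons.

Expr -> then | else then | else Term | then Factor; Term -> stmt then | else | then; Factor -> if then | if | stmt Atom; Atom -> stmt then | else | then | stmt | Term Factor then

Unit pairs: Atom ⇒* {Term}.
For every A with A ⇒* B via unit rules, add B's non-unit alternatives to A; then delete every rule of the form X → Y.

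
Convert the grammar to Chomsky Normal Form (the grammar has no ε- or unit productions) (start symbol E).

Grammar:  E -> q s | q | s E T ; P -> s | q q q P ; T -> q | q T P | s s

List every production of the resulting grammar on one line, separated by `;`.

Introduce a nonterminal for each terminal appearing in a rule of length ≥ 2: X1 → q, X2 → s.
Binarize each right-hand side of length ≥ 3 by chaining fresh nonterminals (Y1, Y2, …): affected rules were E → X2 E T; P → X1 X1 X1 P; T → X1 T P.

E -> X1 X2 | q | X2 Y1; P -> s | X1 Y2; T -> q | X1 Y4 | X2 X2; X1 -> q; X2 -> s; Y1 -> E T; Y2 -> X1 Y3; Y3 -> X1 P; Y4 -> T P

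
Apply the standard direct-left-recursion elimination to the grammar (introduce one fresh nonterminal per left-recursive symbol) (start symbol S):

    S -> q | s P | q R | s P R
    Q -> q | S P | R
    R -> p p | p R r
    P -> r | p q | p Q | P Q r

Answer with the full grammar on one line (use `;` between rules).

Left recursion appears on P.
For P: α = {Q r}, β = {r, p q, p Q}. Rewrite as P → β P' and P' → α P' | ε.

S -> q | s P | q R | s P R; Q -> q | S P | R; R -> p p | p R r; P -> r P' | p q P' | p Q P'; P' -> Q r P' | ε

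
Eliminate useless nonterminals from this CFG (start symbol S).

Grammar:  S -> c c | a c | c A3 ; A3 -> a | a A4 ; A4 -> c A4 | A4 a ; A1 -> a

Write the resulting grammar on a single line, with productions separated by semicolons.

Generating nonterminals: {A1, A3, S}.
Reachable from S after that: {A3, S}.
Removed useless symbols: {A1, A4} and every production mentioning them.

S -> c c | a c | c A3; A3 -> a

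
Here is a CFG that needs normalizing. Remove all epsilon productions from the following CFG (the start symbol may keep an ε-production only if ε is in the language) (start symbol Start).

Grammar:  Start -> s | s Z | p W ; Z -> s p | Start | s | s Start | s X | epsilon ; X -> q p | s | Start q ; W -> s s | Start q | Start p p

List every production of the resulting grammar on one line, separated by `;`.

Nullable set = {Z}.
ε ∉ L(G), so no ε-production is kept.

Start -> s | s Z | p W; Z -> s p | Start | s | s Start | s X; X -> q p | s | Start q; W -> s s | Start q | Start p p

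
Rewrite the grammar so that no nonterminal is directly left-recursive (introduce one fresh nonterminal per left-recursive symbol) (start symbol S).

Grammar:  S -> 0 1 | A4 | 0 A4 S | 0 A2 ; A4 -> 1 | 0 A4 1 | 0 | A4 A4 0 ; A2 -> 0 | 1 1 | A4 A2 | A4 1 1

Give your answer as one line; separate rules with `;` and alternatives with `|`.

S -> 0 1 | A4 | 0 A4 S | 0 A2; A4 -> 1 A4' | 0 A4 1 A4' | 0 A4'; A2 -> 0 | 1 1 | A4 A2 | A4 1 1; A4' -> A4 0 A4' | ε

Directly left-recursive nonterminal: A4.
For A4: α = {A4 0}, β = {1, 0 A4 1, 0}. Rewrite as A4 → β A4' and A4' → α A4' | ε.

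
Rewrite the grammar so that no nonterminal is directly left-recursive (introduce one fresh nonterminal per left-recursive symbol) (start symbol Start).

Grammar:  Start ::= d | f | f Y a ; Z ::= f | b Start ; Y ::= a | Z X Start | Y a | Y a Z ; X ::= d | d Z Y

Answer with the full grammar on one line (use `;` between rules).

Start ::= d | f | f Y a; Z ::= f | b Start; Y ::= a Y1 | Z X Start Y1; X ::= d | d Z Y; Y1 ::= a Y1 | a Z Y1 | ε

Left recursion appears on Y.
For Y: α = {a, a Z}, β = {a, Z X Start}. Rewrite as Y → β Y1 and Y1 → α Y1 | ε.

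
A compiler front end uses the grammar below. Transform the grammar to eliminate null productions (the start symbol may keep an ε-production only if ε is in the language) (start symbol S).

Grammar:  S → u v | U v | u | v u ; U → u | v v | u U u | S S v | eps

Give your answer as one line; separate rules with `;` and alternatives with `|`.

The nullable symbols are {U}.
ε ∉ L(G), so no ε-production is kept.
Add the nullable-subset variants: S → U v gives U v | v. U → u U u gives u U u | u u.

S → u v | U v | v | u | v u; U → u | v v | u U u | u u | S S v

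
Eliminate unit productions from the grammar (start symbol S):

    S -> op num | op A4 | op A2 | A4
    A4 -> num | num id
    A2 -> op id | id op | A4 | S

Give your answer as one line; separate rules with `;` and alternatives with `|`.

S -> num | num id | op num | op A4 | op A2; A4 -> num | num id; A2 -> num | num id | op id | id op | op num | op A4 | op A2

Unit pairs: A2 ⇒* {A4, S}; S ⇒* {A4}.
For every A with A ⇒* B via unit rules, add B's non-unit alternatives to A; then delete every rule of the form X → Y.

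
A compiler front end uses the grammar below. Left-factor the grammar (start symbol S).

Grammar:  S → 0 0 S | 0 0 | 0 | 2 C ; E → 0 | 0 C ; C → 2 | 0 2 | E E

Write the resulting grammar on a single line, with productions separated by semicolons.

S → 2 C | 0 S'; E → 0 E'; C → 2 | 0 2 | E E; S' → ε | 0 S''; E' → ε | C; S'' → S | ε

S has alternatives sharing prefix '0': factor to S → 0 S' with S' → 0 S | 0 | ε.
E has alternatives sharing prefix '0': factor to E → 0 E' with E' → ε | C.
S' has alternatives sharing prefix '0': factor to S' → 0 S'' with S'' → S | ε.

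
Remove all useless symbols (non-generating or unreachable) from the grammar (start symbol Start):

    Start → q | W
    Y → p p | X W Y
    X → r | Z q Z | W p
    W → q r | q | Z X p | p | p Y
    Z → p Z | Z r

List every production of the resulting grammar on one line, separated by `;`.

Start → q | W; Y → p p | X W Y; X → r | W p; W → q r | q | p | p Y

Generating nonterminals: {Start, W, X, Y}.
Reachable from Start after that: {Start, W, X, Y}.
Removed useless symbols: {Z} and every production mentioning them.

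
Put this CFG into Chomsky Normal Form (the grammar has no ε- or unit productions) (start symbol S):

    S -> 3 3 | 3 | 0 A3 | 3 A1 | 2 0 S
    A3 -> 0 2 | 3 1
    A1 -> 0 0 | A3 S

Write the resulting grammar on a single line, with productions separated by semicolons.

Introduce a nonterminal for each terminal appearing in a rule of length ≥ 2: X1 → 3, X2 → 0, X3 → 2, X4 → 1.
Binarize each right-hand side of length ≥ 3 by chaining fresh nonterminals (Y1, Y2, …): affected rules were S → X3 X2 S.

S -> X1 X1 | 3 | X2 A3 | X1 A1 | X3 Y1; A3 -> X2 X3 | X1 X4; A1 -> X2 X2 | A3 S; X1 -> 3; X2 -> 0; X3 -> 2; X4 -> 1; Y1 -> X2 S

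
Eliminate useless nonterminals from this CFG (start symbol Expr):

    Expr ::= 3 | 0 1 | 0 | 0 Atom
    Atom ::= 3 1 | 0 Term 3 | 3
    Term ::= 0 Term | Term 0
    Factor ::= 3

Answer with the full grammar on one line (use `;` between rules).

Generating nonterminals: {Atom, Expr, Factor}.
Reachable from Expr after that: {Atom, Expr}.
Removed useless symbols: {Factor, Term} and every production mentioning them.

Expr ::= 3 | 0 1 | 0 | 0 Atom; Atom ::= 3 1 | 3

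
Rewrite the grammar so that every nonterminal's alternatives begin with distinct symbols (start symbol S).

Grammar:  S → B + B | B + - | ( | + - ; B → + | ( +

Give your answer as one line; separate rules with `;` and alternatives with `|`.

S has alternatives sharing prefix 'B +': factor to S → B + S' with S' → B | -.

S → ( | + - | B + S'; B → + | ( +; S' → B | -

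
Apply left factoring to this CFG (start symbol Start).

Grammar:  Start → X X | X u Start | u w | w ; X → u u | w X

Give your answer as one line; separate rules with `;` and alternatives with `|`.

Start → u w | w | X Start1; X → u u | w X; Start1 → X | u Start

Start has alternatives sharing prefix 'X': factor to Start → X Start1 with Start1 → X | u Start.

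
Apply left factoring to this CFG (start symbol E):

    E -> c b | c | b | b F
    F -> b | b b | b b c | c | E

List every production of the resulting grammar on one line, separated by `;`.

E -> c E' | b E''; F -> c | E | b F'; E' -> b | epsilon; E'' -> epsilon | F; F' -> epsilon | b F''; F'' -> epsilon | c

E has alternatives sharing prefix 'c': factor to E → c E' with E' → b | ε.
E has alternatives sharing prefix 'b': factor to E → b E'' with E'' → ε | F.
F has alternatives sharing prefix 'b': factor to F → b F' with F' → ε | b | b c.
F' has alternatives sharing prefix 'b': factor to F' → b F'' with F'' → ε | c.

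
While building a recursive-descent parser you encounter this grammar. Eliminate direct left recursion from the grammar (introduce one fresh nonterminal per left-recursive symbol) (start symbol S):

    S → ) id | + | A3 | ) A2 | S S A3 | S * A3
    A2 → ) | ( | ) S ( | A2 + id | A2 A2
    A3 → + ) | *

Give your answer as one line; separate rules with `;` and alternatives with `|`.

Left recursion appears on S, A2.
For S: α = {S A3, * A3}, β = {) id, +, A3, ) A2}. Rewrite as S → β S' and S' → α S' | ε.
For A2: α = {+ id, A2}, β = {), (, ) S (}. Rewrite as A2 → β A2' and A2' → α A2' | ε.

S → ) id S' | + S' | A3 S' | ) A2 S'; A2 → ) A2' | ( A2' | ) S ( A2'; A3 → + ) | *; S' → S A3 S' | * A3 S' | ε; A2' → + id A2' | A2 A2' | ε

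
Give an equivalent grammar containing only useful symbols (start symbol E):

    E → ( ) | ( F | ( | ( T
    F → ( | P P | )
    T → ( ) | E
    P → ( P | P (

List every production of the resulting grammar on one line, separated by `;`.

Generating nonterminals: {E, F, T}.
Reachable from E after that: {E, F, T}.
Removed useless symbols: {P} and every production mentioning them.

E → ( ) | ( F | ( | ( T; F → ( | ); T → ( ) | E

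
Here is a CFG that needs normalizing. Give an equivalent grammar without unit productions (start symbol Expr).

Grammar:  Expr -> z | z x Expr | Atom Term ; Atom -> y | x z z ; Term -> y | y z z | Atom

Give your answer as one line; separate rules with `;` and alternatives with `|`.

Expr -> z | z x Expr | Atom Term; Atom -> y | x z z; Term -> y | y z z | x z z

Unit pairs: Term ⇒* {Atom}.
Replace each nonterminal's rules with the union of the non-unit rules of every nonterminal it unit-derives.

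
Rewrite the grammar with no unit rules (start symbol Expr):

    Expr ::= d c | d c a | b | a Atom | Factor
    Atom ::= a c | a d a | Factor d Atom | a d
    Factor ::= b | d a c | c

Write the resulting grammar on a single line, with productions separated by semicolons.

Unit pairs: Expr ⇒* {Factor}.
Replace each nonterminal's rules with the union of the non-unit rules of every nonterminal it unit-derives.

Expr ::= b | d a c | c | d c | d c a | a Atom; Atom ::= a c | a d a | Factor d Atom | a d; Factor ::= b | d a c | c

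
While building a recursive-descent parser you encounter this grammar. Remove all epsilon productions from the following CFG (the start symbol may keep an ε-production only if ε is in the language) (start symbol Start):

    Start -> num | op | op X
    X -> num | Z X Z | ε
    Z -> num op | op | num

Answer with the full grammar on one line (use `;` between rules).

The nullable symbols are {X}.
ε ∉ L(G), so no ε-production is kept.
Add the nullable-subset variants: X → Z X Z gives Z X Z | Z Z.

Start -> num | op | op X; X -> num | Z X Z | Z Z; Z -> num op | op | num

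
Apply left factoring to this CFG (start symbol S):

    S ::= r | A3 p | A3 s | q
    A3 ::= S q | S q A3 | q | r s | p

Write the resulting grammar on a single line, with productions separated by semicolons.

S ::= r | q | A3 S'; A3 ::= q | r s | p | S q A3'; S' ::= p | s; A3' ::= eps | A3

S has alternatives sharing prefix 'A3': factor to S → A3 S' with S' → p | s.
A3 has alternatives sharing prefix 'S q': factor to A3 → S q A3' with A3' → ε | A3.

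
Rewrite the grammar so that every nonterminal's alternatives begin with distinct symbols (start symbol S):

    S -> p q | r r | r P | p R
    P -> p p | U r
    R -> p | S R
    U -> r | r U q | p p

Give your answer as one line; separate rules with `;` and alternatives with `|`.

S has alternatives sharing prefix 'p': factor to S → p S' with S' → q | R.
S has alternatives sharing prefix 'r': factor to S → r S'' with S'' → r | P.
U has alternatives sharing prefix 'r': factor to U → r U' with U' → ε | U q.

S -> p S' | r S''; P -> p p | U r; R -> p | S R; U -> p p | r U'; S' -> q | R; S'' -> r | P; U' -> ε | U q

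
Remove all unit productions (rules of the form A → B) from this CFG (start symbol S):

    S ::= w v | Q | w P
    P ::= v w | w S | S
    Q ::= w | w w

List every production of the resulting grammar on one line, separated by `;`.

S ::= w v | w P | w | w w; P ::= w v | w P | v w | w S | w | w w; Q ::= w | w w

Unit pairs: P ⇒* {Q, S}; S ⇒* {Q}.
For every A with A ⇒* B via unit rules, add B's non-unit alternatives to A; then delete every rule of the form X → Y.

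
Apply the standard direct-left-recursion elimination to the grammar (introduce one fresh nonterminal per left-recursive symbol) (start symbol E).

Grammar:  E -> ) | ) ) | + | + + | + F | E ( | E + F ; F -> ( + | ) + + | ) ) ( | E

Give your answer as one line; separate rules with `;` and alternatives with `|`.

E is directly left-recursive.
For E: α = {(, + F}, β = {), ) ), +, + +, + F}. Rewrite as E → β E' and E' → α E' | ε.

E -> ) E' | ) ) E' | + E' | + + E' | + F E'; F -> ( + | ) + + | ) ) ( | E; E' -> ( E' | + F E' | ε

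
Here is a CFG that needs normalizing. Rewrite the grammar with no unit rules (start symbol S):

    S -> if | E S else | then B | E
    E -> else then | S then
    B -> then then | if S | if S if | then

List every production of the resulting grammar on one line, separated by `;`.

Unit pairs: S ⇒* {E}.
For every A with A ⇒* B via unit rules, add B's non-unit alternatives to A; then delete every rule of the form X → Y.

S -> else then | S then | if | E S else | then B; E -> else then | S then; B -> then then | if S | if S if | then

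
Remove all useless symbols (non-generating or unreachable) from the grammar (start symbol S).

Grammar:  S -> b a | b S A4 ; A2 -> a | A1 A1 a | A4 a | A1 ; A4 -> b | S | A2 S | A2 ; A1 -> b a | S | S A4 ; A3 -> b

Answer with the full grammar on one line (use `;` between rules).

S -> b a | b S A4; A2 -> a | A1 A1 a | A4 a | A1; A4 -> b | S | A2 S | A2; A1 -> b a | S | S A4

Generating nonterminals: {A1, A2, A3, A4, S}.
Reachable from S after that: {A1, A2, A4, S}.
Removed useless symbols: {A3} and every production mentioning them.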